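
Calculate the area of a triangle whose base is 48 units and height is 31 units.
Area = (1/2) * base * height
Area = (1/2) * 48 * 31
Area = 744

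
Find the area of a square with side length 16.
Area = s²
Area = 16²
Area = 256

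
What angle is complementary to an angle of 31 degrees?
Complementary angles sum to 90 degrees.
Other angle = 90 - 31
Other angle = 59 degrees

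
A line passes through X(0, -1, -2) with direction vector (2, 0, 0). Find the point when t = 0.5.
P(0.5) = (0 + 2(0.5), -1 + 0(0.5), -2 + 0(0.5)) = (1, -1, -2)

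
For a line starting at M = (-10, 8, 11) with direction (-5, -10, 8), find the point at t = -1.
P(-1) = (-10 + (-5)(-1), 8 + (-10)(-1), 11 + 8(-1)) = (-5, 18, 3)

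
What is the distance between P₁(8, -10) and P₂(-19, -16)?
Using the distance formula: d = sqrt((x₂-x₁)² + (y₂-y₁)²)
dx = (-19) - 8 = -27
dy = (-16) - (-10) = -6
d = sqrt((-27)² + (-6)²) = sqrt(729 + 36) = sqrt(765) = 27.66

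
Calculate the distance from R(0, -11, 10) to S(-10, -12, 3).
d = √[(-10)² + (-1)² + (-7)²] = √150 = 12.25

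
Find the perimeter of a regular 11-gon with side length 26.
Perimeter = number of sides * side length
Perimeter = 11 * 26
Perimeter = 286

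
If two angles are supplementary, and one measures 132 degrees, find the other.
Supplementary angles sum to 180 degrees.
Other angle = 180 - 132
Other angle = 48 degrees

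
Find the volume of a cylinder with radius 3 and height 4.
Volume = pi * r² * h
Volume = pi * 3² * 4
Volume = pi * 9 * 4
Volume = pi * 36
Volume = 113.10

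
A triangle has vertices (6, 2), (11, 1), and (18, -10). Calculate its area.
Using the coordinate formula: Area = (1/2)|x₁(y₂-y₃) + x₂(y₃-y₁) + x₃(y₁-y₂)|
Area = (1/2)|6(1-(-10)) + 11((-10)-2) + 18(2-1)|
Area = (1/2)|6*11 + 11*(-12) + 18*1|
Area = (1/2)|66 + (-132) + 18|
Area = (1/2)*48 = 24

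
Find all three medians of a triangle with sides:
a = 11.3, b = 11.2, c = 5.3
Using m_x = ½√(2y² + 2z² - x²):
m_a = ½√(2·11.2² + 2·5.3² - 11.3²) = ½√179.37 = 6.696
m_b = ½√(2·11.3² + 2·5.3² - 11.2²) = ½√186.12 = 6.821
m_c = ½√(2·11.3² + 2·11.2² - 5.3²) = ½√478.17 = 10.93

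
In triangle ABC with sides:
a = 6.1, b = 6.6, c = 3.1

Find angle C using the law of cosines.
cos(C) = (a² + b² - c²)/(2ab)
cos(C) = (6.1² + 6.6² - 3.1²)/(2·6.1·6.6) = 71.16/80.52 = 0.883756
C = arccos(0.883756) = 27.9°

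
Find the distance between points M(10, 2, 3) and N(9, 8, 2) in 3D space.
d = √[(-1)² + (6)² + (-1)²] = √38 = 6.164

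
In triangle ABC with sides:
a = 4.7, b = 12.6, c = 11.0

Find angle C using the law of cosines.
cos(C) = (a² + b² - c²)/(2ab)
cos(C) = (4.7² + 12.6² - 11.0²)/(2·4.7·12.6) = 59.85/118.44 = 0.505319
C = arccos(0.505319) = 59.65°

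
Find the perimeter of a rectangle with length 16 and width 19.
Perimeter = 2 * (length + width)
Perimeter = 2 * (16 + 19)
Perimeter = 2 * 35
Perimeter = 70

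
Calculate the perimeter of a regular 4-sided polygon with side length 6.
Perimeter = number of sides * side length
Perimeter = 4 * 6
Perimeter = 24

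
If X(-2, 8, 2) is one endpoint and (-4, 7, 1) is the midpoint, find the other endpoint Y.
Y = (2×(-4) - (-2), 2×7 - 8, 2×1 - 2) = (-6, 6, 0)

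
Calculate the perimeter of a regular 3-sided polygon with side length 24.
Perimeter = number of sides * side length
Perimeter = 3 * 24
Perimeter = 72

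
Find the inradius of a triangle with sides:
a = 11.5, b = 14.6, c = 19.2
s = (a+b+c)/2 = (11.5+14.6+19.2)/2 = 22.65
Area = √(s(s-a)(s-b)(s-c)) = √(22.65·11.15·8.05·3.45) = 83.7489
r = Area/s = 83.7489/22.65 = 3.698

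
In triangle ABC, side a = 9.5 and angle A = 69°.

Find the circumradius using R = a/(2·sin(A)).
R = a/(2·sin(A)) = 9.5/(2·sin(69°))
R = 9.5/(2·0.933580) = 9.5/1.867161 = 5.088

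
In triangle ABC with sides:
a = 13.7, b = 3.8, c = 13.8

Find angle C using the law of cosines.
cos(C) = (a² + b² - c²)/(2ab)
cos(C) = (13.7² + 3.8² - 13.8²)/(2·13.7·3.8) = 11.69/104.12 = 0.112274
C = arccos(0.112274) = 83.55°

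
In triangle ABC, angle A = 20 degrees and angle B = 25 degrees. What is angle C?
Sum of angles in a triangle = 180 degrees
Third angle = 180 - 20 - 25
Third angle = 135 degrees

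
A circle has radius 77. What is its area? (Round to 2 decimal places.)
Area = pi * r²
Area = pi * 77²
Area = pi * 5929
Area = 18626.50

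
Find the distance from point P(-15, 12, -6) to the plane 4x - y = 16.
d = |4(-15) + (-1)(12) + 0(-6) - (16)| / √(4² + (-1)² + 0²) = 88/√17 = 21.34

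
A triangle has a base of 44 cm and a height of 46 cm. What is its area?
Area = (1/2) * base * height
Area = (1/2) * 44 * 46
Area = 1012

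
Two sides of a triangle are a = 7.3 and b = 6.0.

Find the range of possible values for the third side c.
By the triangle inequality: |a - b| < c < a + b
|7.3 - 6.0| < c < 7.3 + 6.0
1.3 < c < 13.3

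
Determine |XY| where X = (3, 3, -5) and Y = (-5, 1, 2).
d = √[(-8)² + (-2)² + (7)²] = √117 = 10.82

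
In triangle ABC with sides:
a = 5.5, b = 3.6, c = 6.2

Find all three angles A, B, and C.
By the law of cosines:
cos(A) = (b² + c² - a²)/(2bc) = 0.473790  →  A = 61.72°
cos(B) = (a² + c² - b²)/(2ac) = 0.817155  →  B = 35.2°
cos(C) = (a² + b² - c²)/(2ab) = 0.120455  →  C = 83.08°
Check: A + B + C = 180.0° ✓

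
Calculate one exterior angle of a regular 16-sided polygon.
Exterior angle of a regular n-gon = 360/n
Exterior angle = 360/16
Exterior angle = 22.50 degrees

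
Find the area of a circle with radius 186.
Area = pi * r²
Area = pi * 186²
Area = pi * 34596
Area = 108686.54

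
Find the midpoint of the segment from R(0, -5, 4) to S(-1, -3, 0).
Midpoint = ((0-1)/2, (-5-3)/2, (4+0)/2) = (-0.5, -4, 2)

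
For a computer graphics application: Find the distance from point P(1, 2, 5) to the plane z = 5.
d = |0(1) + 0(2) + 1(5) - (5)| / √(0² + 0² + 1²) = 0/√1 = 0.0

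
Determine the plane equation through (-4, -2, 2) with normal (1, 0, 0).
d = n·P = (1)(-4) + (0)(-2) + (0)(2) = -4
Plane: x = -4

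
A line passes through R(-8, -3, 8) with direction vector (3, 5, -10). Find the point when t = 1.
P(1) = (-8 + 3(1), -3 + 5(1), 8 + (-10)(1)) = (-5, 2, -2)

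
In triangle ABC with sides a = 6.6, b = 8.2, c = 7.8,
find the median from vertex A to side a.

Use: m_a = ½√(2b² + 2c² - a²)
m_a = ½√(2·8.2² + 2·7.8² - 6.6²)
m_a = ½√(134.48 + 121.68 - 43.56) = ½√212.6 = 7.29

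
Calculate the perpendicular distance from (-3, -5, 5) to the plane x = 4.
d = |1(-3) + 0(-5) + 0(5) - (4)| / √(1² + 0² + 0²) = 7/√1 = 7.0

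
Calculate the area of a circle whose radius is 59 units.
Area = pi * r²
Area = pi * 59²
Area = pi * 3481
Area = 10935.88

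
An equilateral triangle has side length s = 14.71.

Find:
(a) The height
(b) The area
(a) Height h = s·√3/2 = 14.71·√3/2 = 12.74
(b) Area = (√3/4)·s² = (√3/4)·14.71² = (√3/4)·216.384 = 93.7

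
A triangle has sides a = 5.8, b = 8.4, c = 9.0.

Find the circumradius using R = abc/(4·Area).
s = (a+b+c)/2 = 11.6
Area = √(s(s-a)(s-b)(s-c)) = √(11.6·5.8·3.2·2.6) = 23.6595
R = abc/(4·Area) = (5.8·8.4·9.0)/(4·23.6595) = 438.48/94.638 = 4.633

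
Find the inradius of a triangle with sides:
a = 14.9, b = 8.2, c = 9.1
s = (a+b+c)/2 = (14.9+8.2+9.1)/2 = 16.1
Area = √(s(s-a)(s-b)(s-c)) = √(16.1·1.2·7.9·7) = 32.6863
r = Area/s = 32.6863/16.1 = 2.03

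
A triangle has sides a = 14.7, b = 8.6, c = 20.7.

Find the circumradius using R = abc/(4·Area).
s = (a+b+c)/2 = 22
Area = √(s(s-a)(s-b)(s-c)) = √(22·7.3·13.4·1.3) = 52.8928
R = abc/(4·Area) = (14.7·8.6·20.7)/(4·52.8928) = 2616.894/211.5712 = 12.37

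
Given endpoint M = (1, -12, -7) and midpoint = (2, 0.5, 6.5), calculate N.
N = (2×2 - 1, 2×0.5 - (-12), 2×6.5 - (-7)) = (3, 13, 20)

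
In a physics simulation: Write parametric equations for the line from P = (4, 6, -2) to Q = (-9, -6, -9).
Direction vector d = Q - P = (-13, -12, -7)
x = 4 - 13t, y = 6 - 12t, z = -2 - 7t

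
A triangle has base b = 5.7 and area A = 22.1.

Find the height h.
A = ½bh  →  h = 2A/b
h = 2·22.1/5.7 = 7.754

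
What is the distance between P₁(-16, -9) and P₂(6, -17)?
Using the distance formula: d = sqrt((x₂-x₁)² + (y₂-y₁)²)
dx = 6 - (-16) = 22
dy = (-17) - (-9) = -8
d = sqrt(22² + (-8)²) = sqrt(484 + 64) = sqrt(548) = 23.41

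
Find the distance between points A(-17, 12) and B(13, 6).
Using the distance formula: d = sqrt((x₂-x₁)² + (y₂-y₁)²)
dx = 13 - (-17) = 30
dy = 6 - 12 = -6
d = sqrt(30² + (-6)²) = sqrt(900 + 36) = sqrt(936) = 30.59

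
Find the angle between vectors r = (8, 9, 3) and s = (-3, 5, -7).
r·s = 0, |r|² = 154, |s|² = 83
cos θ = 0/√12782 ≈ 0.0
θ ≈ 90.0°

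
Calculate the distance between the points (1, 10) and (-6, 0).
Using the distance formula: d = sqrt((x₂-x₁)² + (y₂-y₁)²)
dx = (-6) - 1 = -7
dy = 0 - 10 = -10
d = sqrt((-7)² + (-10)²) = sqrt(49 + 100) = sqrt(149) = 12.21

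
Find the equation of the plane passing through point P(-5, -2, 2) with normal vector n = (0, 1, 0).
d = n·P = (0)(-5) + (1)(-2) + (0)(2) = -2
Plane: y = -2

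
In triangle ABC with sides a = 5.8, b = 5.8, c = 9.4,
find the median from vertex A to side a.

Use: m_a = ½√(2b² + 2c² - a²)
m_a = ½√(2·5.8² + 2·9.4² - 5.8²)
m_a = ½√(67.28 + 176.72 - 33.64) = ½√210.36 = 7.252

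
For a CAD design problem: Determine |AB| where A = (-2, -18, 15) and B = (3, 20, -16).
d = √[(5)² + (38)² + (-31)²] = √2430 = 49.3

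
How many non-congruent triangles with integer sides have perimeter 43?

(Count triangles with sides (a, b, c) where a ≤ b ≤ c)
With a ≤ b ≤ c and a + b + c = 43, the triangle inequality a + b > c gives c < 43/2, so c ≤ 21.
Iterate a from 1 to ⌊p/3⌋ = 14; for each a, b ranges from a to ⌊(p−a)/2⌋ with c = p − a − b, keeping only c ≥ b.
Triples: (1, 21, 21), (2, 20, 21), (3, 19, 21), …
Count = 44 triangles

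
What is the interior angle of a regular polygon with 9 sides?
Interior angle of a regular n-gon = (n-2)*180/n
Interior angle = (9-2)*180/9
Interior angle = 7*180/9
Interior angle = 1260/9
Interior angle = 140 degrees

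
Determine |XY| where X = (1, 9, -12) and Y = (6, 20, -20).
d = √[(5)² + (11)² + (-8)²] = √210 = 14.49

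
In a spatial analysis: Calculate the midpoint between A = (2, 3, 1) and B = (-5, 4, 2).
Midpoint = ((2-5)/2, (3+4)/2, (1+2)/2) = (-1.5, 3.5, 1.5)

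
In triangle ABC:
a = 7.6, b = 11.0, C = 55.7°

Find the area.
Using A = ½ab·sin(C):
A = ½·7.6·11.0·sin(55.7°) = ½·83.6·0.826098 = 34.53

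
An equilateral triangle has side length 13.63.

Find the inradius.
For an equilateral triangle, r = s/(2√3) where s is the side.
r = 13.63/(2√3) = 13.63/3.464102 = 3.935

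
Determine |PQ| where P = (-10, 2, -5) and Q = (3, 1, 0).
d = √[(13)² + (-1)² + (5)²] = √195 = 13.96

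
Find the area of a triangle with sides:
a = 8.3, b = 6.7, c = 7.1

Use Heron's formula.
s = (a+b+c)/2 = (8.3+6.7+7.1)/2 = 11.05
A = √(s(s-a)(s-b)(s-c)) = √(11.05·2.75·4.35·3.95)
A = √522.133 = 22.85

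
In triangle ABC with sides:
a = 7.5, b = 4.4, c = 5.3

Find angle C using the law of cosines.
cos(C) = (a² + b² - c²)/(2ab)
cos(C) = (7.5² + 4.4² - 5.3²)/(2·7.5·4.4) = 47.52/66 = 0.720000
C = arccos(0.720000) = 43.95°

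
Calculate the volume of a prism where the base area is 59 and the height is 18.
Volume = base area * height
Volume = 59 * 18
Volume = 1062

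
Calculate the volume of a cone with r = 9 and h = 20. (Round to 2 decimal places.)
Volume = (1/3) * pi * r² * h
Volume = (1/3) * pi * 9² * 20
Volume = (1/3) * pi * 81 * 20
Volume = (1/3) * pi * 1620
Volume = 1696.46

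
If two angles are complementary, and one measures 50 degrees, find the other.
Complementary angles sum to 90 degrees.
Other angle = 90 - 50
Other angle = 40 degrees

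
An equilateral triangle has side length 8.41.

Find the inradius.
For an equilateral triangle, r = s/(2√3) where s is the side.
r = 8.41/(2√3) = 8.41/3.464102 = 2.428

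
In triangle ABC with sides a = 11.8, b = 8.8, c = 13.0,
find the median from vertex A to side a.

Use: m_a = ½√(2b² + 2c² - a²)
m_a = ½√(2·8.8² + 2·13.0² - 11.8²)
m_a = ½√(154.88 + 338 - 139.24) = ½√353.64 = 9.403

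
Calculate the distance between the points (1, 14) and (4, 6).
Using the distance formula: d = sqrt((x₂-x₁)² + (y₂-y₁)²)
dx = 4 - 1 = 3
dy = 6 - 14 = -8
d = sqrt(3² + (-8)²) = sqrt(9 + 64) = sqrt(73) = 8.54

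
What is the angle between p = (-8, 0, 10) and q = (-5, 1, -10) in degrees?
p·q = -60, |p|² = 164, |q|² = 126
cos θ = -60/√20664 ≈ -0.4174
θ ≈ 114.7°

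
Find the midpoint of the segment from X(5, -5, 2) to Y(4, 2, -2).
Midpoint = ((5+4)/2, (-5+2)/2, (2-2)/2) = (4.5, -1.5, 0)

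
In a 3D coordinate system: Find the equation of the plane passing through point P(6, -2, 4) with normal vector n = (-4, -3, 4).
d = n·P = (-4)(6) + (-3)(-2) + (4)(4) = -2
Plane: -4x - 3y + 4z = -2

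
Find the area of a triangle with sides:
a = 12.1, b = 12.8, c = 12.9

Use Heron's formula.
s = (a+b+c)/2 = (12.1+12.8+12.9)/2 = 18.9
A = √(s(s-a)(s-b)(s-c)) = √(18.9·6.8·6.1·6)
A = √4703.83 = 68.58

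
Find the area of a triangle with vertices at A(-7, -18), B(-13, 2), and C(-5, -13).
Using the coordinate formula: Area = (1/2)|x₁(y₂-y₃) + x₂(y₃-y₁) + x₃(y₁-y₂)|
Area = (1/2)|(-7)(2-(-13)) + (-13)((-13)-(-18)) + (-5)((-18)-2)|
Area = (1/2)|(-7)*15 + (-13)*5 + (-5)*(-20)|
Area = (1/2)|(-105) + (-65) + 100|
Area = (1/2)*70 = 35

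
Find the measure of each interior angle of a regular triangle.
Interior angle of a regular n-gon = (n-2)*180/n
Interior angle = (3-2)*180/3
Interior angle = 1*180/3
Interior angle = 180/3
Interior angle = 60 degrees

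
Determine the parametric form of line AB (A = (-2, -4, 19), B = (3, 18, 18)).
Direction vector d = B - A = (5, 22, -1)
x = -2 + 5t, y = -4 + 22t, z = 19 - t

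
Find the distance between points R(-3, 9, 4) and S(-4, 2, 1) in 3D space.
d = √[(-1)² + (-7)² + (-3)²] = √59 = 7.681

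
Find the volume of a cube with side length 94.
Volume = s³
Volume = 94³
Volume = 830584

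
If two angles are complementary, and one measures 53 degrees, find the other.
Complementary angles sum to 90 degrees.
Other angle = 90 - 53
Other angle = 37 degrees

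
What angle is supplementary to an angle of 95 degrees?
Supplementary angles sum to 180 degrees.
Other angle = 180 - 95
Other angle = 85 degrees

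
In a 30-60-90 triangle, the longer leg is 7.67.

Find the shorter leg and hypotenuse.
In a 30-60-90 triangle, sides are in ratio 1 : √3 : 2.
Long leg = short leg·√3  →  short leg = 7.67/√3 = 4.428
Hypotenuse = 2·(short leg) = 2·7.67/√3 = 8.857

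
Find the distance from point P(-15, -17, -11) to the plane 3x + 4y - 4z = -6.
d = |3(-15) + 4(-17) + (-4)(-11) - (-6)| / √(3² + 4² + (-4)²) = 63/√41 = 9.839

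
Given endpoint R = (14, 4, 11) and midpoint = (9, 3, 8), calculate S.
S = (2×9 - 14, 2×3 - 4, 2×8 - 11) = (4, 2, 5)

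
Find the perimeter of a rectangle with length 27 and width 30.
Perimeter = 2 * (length + width)
Perimeter = 2 * (27 + 30)
Perimeter = 2 * 57
Perimeter = 114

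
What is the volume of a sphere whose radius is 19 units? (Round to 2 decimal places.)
Volume = (4/3) * pi * r³
Volume = (4/3) * pi * 19³
Volume = (4/3) * pi * 6859
Volume = 28730.91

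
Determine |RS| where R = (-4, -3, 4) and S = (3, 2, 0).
d = √[(7)² + (5)² + (-4)²] = √90 = 9.487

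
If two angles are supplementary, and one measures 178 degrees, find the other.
Supplementary angles sum to 180 degrees.
Other angle = 180 - 178
Other angle = 2 degrees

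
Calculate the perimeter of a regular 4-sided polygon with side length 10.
Perimeter = number of sides * side length
Perimeter = 4 * 10
Perimeter = 40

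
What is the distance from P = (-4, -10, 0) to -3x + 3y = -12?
d = |(-3)(-4) + 3(-10) + 0(0) - (-12)| / √((-3)² + 3² + 0²) = 6/√18 = 1.414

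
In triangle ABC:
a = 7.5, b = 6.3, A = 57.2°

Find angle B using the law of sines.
sin(B)/b = sin(A)/a
sin(B) = b·sin(A)/a = 6.3·sin(57.2°)/7.5 = 0.706076
B = arcsin(0.706076) = 44.92°  (b ≤ a, so B ≤ A and the acute solution is unique)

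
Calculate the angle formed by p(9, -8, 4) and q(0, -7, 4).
p·q = 72, |p|² = 161, |q|² = 65
cos θ = 72/√10465 ≈ 0.7038
θ ≈ 45.27°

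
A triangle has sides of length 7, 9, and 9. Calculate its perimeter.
Perimeter = sum of all sides
Perimeter = 7 + 9 + 9
Perimeter = 25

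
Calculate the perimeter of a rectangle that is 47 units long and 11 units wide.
Perimeter = 2 * (length + width)
Perimeter = 2 * (47 + 11)
Perimeter = 2 * 58
Perimeter = 116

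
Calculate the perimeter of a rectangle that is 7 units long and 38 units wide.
Perimeter = 2 * (length + width)
Perimeter = 2 * (7 + 38)
Perimeter = 2 * 45
Perimeter = 90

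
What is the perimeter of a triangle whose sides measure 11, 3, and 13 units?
Perimeter = sum of all sides
Perimeter = 11 + 3 + 13
Perimeter = 27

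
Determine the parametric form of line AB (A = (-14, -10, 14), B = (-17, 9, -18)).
Direction vector d = B - A = (-3, 19, -32)
x = -14 - 3t, y = -10 + 19t, z = 14 - 32t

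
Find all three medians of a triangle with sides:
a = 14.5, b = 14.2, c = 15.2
Using m_x = ½√(2y² + 2z² - x²):
m_a = ½√(2·14.2² + 2·15.2² - 14.5²) = ½√655.11 = 12.8
m_b = ½√(2·14.5² + 2·15.2² - 14.2²) = ½√680.94 = 13.05
m_c = ½√(2·14.5² + 2·14.2² - 15.2²) = ½√592.74 = 12.17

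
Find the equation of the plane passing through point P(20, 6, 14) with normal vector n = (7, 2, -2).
d = n·P = (7)(20) + (2)(6) + (-2)(14) = 124
Plane: 7x + 2y - 2z = 124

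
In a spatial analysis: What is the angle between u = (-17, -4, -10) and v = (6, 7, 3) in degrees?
u·v = -160, |u|² = 405, |v|² = 94
cos θ = -160/√38070 ≈ -0.82
θ ≈ 145.1°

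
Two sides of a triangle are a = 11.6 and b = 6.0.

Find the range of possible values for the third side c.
By the triangle inequality: |a - b| < c < a + b
|11.6 - 6.0| < c < 11.6 + 6.0
5.6 < c < 17.6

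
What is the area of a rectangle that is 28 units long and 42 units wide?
Area = length * width
Area = 28 * 42
Area = 1176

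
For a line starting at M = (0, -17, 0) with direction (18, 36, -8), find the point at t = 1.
P(1) = (0 + 18(1), -17 + 36(1), 0 + (-8)(1)) = (18, 19, -8)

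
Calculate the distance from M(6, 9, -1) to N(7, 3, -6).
d = √[(1)² + (-6)² + (-5)²] = √62 = 7.874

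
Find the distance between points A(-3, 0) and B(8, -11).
Using the distance formula: d = sqrt((x₂-x₁)² + (y₂-y₁)²)
dx = 8 - (-3) = 11
dy = (-11) - 0 = -11
d = sqrt(11² + (-11)²) = sqrt(121 + 121) = sqrt(242) = 15.56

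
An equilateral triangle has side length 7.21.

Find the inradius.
For an equilateral triangle, r = s/(2√3) where s is the side.
r = 7.21/(2√3) = 7.21/3.464102 = 2.081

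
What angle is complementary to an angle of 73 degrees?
Complementary angles sum to 90 degrees.
Other angle = 90 - 73
Other angle = 17 degrees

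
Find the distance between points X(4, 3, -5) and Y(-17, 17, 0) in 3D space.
d = √[(-21)² + (14)² + (5)²] = √662 = 25.73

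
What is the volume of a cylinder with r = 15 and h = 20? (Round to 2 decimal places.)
Volume = pi * r² * h
Volume = pi * 15² * 20
Volume = pi * 225 * 20
Volume = pi * 4500
Volume = 14137.17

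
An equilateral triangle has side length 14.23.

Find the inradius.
For an equilateral triangle, r = s/(2√3) where s is the side.
r = 14.23/(2√3) = 14.23/3.464102 = 4.108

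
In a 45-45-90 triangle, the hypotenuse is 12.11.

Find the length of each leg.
In a 45-45-90 triangle, hypotenuse = leg·√2  →  leg = hypotenuse/√2
leg = 12.11/√2 = 8.563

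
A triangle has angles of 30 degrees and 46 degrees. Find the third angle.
Sum of angles in a triangle = 180 degrees
Third angle = 180 - 30 - 46
Third angle = 104 degrees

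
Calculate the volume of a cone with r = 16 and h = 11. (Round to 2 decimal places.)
Volume = (1/3) * pi * r² * h
Volume = (1/3) * pi * 16² * 11
Volume = (1/3) * pi * 256 * 11
Volume = (1/3) * pi * 2816
Volume = 2948.91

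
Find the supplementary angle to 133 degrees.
Supplementary angles sum to 180 degrees.
Other angle = 180 - 133
Other angle = 47 degrees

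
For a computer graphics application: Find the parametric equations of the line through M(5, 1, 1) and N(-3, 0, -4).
Direction vector d = N - M = (-8, -1, -5)
x = 5 - 8t, y = 1 - t, z = 1 - 5t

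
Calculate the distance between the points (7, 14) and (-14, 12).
Using the distance formula: d = sqrt((x₂-x₁)² + (y₂-y₁)²)
dx = (-14) - 7 = -21
dy = 12 - 14 = -2
d = sqrt((-21)² + (-2)²) = sqrt(441 + 4) = sqrt(445) = 21.10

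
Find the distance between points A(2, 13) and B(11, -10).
Using the distance formula: d = sqrt((x₂-x₁)² + (y₂-y₁)²)
dx = 11 - 2 = 9
dy = (-10) - 13 = -23
d = sqrt(9² + (-23)²) = sqrt(81 + 529) = sqrt(610) = 24.70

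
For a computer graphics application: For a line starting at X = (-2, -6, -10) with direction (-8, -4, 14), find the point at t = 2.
P(2) = (-2 + (-8)(2), -6 + (-4)(2), -10 + 14(2)) = (-18, -14, 18)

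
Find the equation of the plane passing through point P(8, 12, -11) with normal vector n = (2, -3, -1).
d = n·P = (2)(8) + (-3)(12) + (-1)(-11) = -9
Plane: 2x - 3y - z = -9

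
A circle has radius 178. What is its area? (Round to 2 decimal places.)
Area = pi * r²
Area = pi * 178²
Area = pi * 31684
Area = 99538.22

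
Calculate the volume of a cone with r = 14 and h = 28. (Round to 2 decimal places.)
Volume = (1/3) * pi * r² * h
Volume = (1/3) * pi * 14² * 28
Volume = (1/3) * pi * 196 * 28
Volume = (1/3) * pi * 5488
Volume = 5747.02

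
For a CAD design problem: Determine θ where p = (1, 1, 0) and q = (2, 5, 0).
p·q = 7, |p|² = 2, |q|² = 29
cos θ = 7/√58 ≈ 0.9191
θ ≈ 23.2°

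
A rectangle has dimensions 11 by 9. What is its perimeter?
Perimeter = 2 * (length + width)
Perimeter = 2 * (11 + 9)
Perimeter = 2 * 20
Perimeter = 40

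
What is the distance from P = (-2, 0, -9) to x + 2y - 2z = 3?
d = |1(-2) + 2(0) + (-2)(-9) - (3)| / √(1² + 2² + (-2)²) = 13/√9 = 4.333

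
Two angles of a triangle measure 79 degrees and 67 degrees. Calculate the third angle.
Sum of angles in a triangle = 180 degrees
Third angle = 180 - 79 - 67
Third angle = 34 degrees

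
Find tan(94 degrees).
tan(94 degrees) = -14.3007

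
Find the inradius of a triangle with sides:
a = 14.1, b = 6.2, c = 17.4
s = (a+b+c)/2 = (14.1+6.2+17.4)/2 = 18.85
Area = √(s(s-a)(s-b)(s-c)) = √(18.85·4.75·12.65·1.45) = 40.5258
r = Area/s = 40.5258/18.85 = 2.15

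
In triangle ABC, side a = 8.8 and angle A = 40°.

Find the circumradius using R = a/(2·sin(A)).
R = a/(2·sin(A)) = 8.8/(2·sin(40°))
R = 8.8/(2·0.642788) = 8.8/1.285575 = 6.845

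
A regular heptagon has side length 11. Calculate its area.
For a regular 7-gon with side length s = 11:
Apothem a = s / (2*tan(pi/7)) = 11 / (2*tan(pi/7)) ≈ 11.4209
Perimeter P = 7 * 11 = 77
Area = (1/2) * P * a = (1/2) * 77 * 11.4209 = 439.70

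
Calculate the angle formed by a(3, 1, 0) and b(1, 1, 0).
a·b = 4, |a|² = 10, |b|² = 2
cos θ = 4/√20 ≈ 0.8944
θ ≈ 26.57°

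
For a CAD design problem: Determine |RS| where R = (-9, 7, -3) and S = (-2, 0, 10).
d = √[(7)² + (-7)² + (13)²] = √267 = 16.34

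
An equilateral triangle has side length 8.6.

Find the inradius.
For an equilateral triangle, r = s/(2√3) where s is the side.
r = 8.6/(2√3) = 8.6/3.464102 = 2.483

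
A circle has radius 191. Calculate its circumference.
Circumference = 2 * pi * r
Circumference = 2 * pi * 191
Circumference = 1200.09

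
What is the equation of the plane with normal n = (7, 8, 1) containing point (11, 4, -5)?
d = n·P = (7)(11) + (8)(4) + (1)(-5) = 104
Plane: 7x + 8y + z = 104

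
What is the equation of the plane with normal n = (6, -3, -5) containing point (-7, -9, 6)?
d = n·P = (6)(-7) + (-3)(-9) + (-5)(6) = -45
Plane: 6x - 3y - 5z = -45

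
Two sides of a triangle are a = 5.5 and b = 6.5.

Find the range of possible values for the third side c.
By the triangle inequality: |a - b| < c < a + b
|5.5 - 6.5| < c < 5.5 + 6.5
1 < c < 12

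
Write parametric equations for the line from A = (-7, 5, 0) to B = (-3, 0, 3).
Direction vector d = B - A = (4, -5, 3)
x = -7 + 4t, y = 5 - 5t, z = 0 + 3t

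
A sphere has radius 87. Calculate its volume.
Volume = (4/3) * pi * r³
Volume = (4/3) * pi * 87³
Volume = (4/3) * pi * 658503
Volume = 2758330.92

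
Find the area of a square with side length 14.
Area = s²
Area = 14²
Area = 196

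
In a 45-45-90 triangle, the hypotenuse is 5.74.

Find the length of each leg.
In a 45-45-90 triangle, hypotenuse = leg·√2  →  leg = hypotenuse/√2
leg = 5.74/√2 = 4.059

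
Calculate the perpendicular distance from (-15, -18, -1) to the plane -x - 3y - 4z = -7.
d = |(-1)(-15) + (-3)(-18) + (-4)(-1) - (-7)| / √((-1)² + (-3)² + (-4)²) = 80/√26 = 15.69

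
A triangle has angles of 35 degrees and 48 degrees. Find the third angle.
Sum of angles in a triangle = 180 degrees
Third angle = 180 - 35 - 48
Third angle = 97 degrees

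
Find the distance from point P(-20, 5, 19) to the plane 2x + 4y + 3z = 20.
d = |2(-20) + 4(5) + 3(19) - (20)| / √(2² + 4² + 3²) = 17/√29 = 3.157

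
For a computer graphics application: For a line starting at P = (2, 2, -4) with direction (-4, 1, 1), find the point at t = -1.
P(-1) = (2 + (-4)(-1), 2 + 1(-1), -4 + 1(-1)) = (6, 1, -5)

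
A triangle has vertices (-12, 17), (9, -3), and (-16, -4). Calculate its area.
Using the coordinate formula: Area = (1/2)|x₁(y₂-y₃) + x₂(y₃-y₁) + x₃(y₁-y₂)|
Area = (1/2)|(-12)((-3)-(-4)) + 9((-4)-17) + (-16)(17-(-3))|
Area = (1/2)|(-12)*1 + 9*(-21) + (-16)*20|
Area = (1/2)|(-12) + (-189) + (-320)|
Area = (1/2)*521 = 260.50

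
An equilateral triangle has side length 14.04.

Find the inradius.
For an equilateral triangle, r = s/(2√3) where s is the side.
r = 14.04/(2√3) = 14.04/3.464102 = 4.053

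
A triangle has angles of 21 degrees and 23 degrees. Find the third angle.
Sum of angles in a triangle = 180 degrees
Third angle = 180 - 21 - 23
Third angle = 136 degrees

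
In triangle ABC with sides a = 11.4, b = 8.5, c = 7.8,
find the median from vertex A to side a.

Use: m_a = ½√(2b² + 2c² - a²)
m_a = ½√(2·8.5² + 2·7.8² - 11.4²)
m_a = ½√(144.5 + 121.68 - 129.96) = ½√136.22 = 5.836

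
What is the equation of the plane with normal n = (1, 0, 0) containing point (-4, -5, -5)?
d = n·P = (1)(-4) + (0)(-5) + (0)(-5) = -4
Plane: x = -4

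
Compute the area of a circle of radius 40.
Area = pi * r²
Area = pi * 40²
Area = pi * 1600
Area = 5026.55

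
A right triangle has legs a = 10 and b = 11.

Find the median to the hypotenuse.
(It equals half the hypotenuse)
Hypotenuse c = √(10² + 11²) = √221 = 14.8661
Median to hypotenuse = c/2 = 7.433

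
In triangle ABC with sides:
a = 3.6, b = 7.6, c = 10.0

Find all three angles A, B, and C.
By the law of cosines:
cos(A) = (b² + c² - a²)/(2bc) = 0.952632  →  A = 17.71°
cos(B) = (a² + c² - b²)/(2ac) = 0.766667  →  B = 39.94°
cos(C) = (a² + b² - c²)/(2ab) = -0.535088  →  C = 122.3°
Check: A + B + C = 180.0° ✓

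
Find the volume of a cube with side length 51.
Volume = s³
Volume = 51³
Volume = 132651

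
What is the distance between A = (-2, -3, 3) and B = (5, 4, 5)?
d = √[(7)² + (7)² + (2)²] = √102 = 10.1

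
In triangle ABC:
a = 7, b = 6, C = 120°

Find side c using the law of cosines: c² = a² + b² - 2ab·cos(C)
c² = 7² + 6² - 2·7·6·cos(120°)
c² = 49 + 36 - 84·-0.5000 = 127
c = √127 = 11.27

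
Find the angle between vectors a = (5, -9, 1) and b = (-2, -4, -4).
a·b = 22, |a|² = 107, |b|² = 36
cos θ = 22/√3852 ≈ 0.3545
θ ≈ 69.24°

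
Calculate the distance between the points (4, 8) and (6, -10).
Using the distance formula: d = sqrt((x₂-x₁)² + (y₂-y₁)²)
dx = 6 - 4 = 2
dy = (-10) - 8 = -18
d = sqrt(2² + (-18)²) = sqrt(4 + 324) = sqrt(328) = 18.11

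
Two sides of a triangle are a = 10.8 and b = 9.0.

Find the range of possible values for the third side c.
By the triangle inequality: |a - b| < c < a + b
|10.8 - 9.0| < c < 10.8 + 9.0
1.8 < c < 19.8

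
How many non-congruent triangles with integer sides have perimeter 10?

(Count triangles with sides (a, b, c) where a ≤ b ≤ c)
With a ≤ b ≤ c and a + b + c = 10, the triangle inequality a + b > c gives c < 10/2, so c ≤ 4.
Iterate a from 1 to ⌊p/3⌋ = 3; for each a, b ranges from a to ⌊(p−a)/2⌋ with c = p − a − b, keeping only c ≥ b.
Triples: (2, 4, 4), (3, 3, 4)
Count = 2 triangles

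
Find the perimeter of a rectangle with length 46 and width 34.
Perimeter = 2 * (length + width)
Perimeter = 2 * (46 + 34)
Perimeter = 2 * 80
Perimeter = 160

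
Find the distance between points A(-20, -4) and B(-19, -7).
Using the distance formula: d = sqrt((x₂-x₁)² + (y₂-y₁)²)
dx = (-19) - (-20) = 1
dy = (-7) - (-4) = -3
d = sqrt(1² + (-3)²) = sqrt(1 + 9) = sqrt(10) = 3.16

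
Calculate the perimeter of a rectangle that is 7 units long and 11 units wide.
Perimeter = 2 * (length + width)
Perimeter = 2 * (7 + 11)
Perimeter = 2 * 18
Perimeter = 36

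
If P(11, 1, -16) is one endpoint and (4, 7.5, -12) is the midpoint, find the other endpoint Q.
Q = (2×4 - 11, 2×7.5 - 1, 2×(-12) - (-16)) = (-3, 14, -8)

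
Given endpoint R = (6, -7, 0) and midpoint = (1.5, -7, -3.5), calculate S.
S = (2×1.5 - 6, 2×(-7) - (-7), 2×(-3.5) - 0) = (-3, -7, -7)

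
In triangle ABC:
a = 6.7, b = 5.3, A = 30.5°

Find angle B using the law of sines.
sin(B)/b = sin(A)/a
sin(B) = b·sin(A)/a = 5.3·sin(30.5°)/6.7 = 0.401486
B = arcsin(0.401486) = 23.67°  (b ≤ a, so B ≤ A and the acute solution is unique)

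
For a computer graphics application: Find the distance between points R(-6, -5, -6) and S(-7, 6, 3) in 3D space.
d = √[(-1)² + (11)² + (9)²] = √203 = 14.25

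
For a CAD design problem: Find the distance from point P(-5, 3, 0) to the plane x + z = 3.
d = |1(-5) + 0(3) + 1(0) - (3)| / √(1² + 0² + 1²) = 8/√2 = 5.657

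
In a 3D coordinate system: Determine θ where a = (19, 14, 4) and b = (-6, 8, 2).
a·b = 6, |a|² = 573, |b|² = 104
cos θ = 6/√59592 ≈ 0.02458
θ ≈ 88.59°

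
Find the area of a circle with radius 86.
Area = pi * r²
Area = pi * 86²
Area = pi * 7396
Area = 23235.22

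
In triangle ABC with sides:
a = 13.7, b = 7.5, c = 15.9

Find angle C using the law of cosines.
cos(C) = (a² + b² - c²)/(2ab)
cos(C) = (13.7² + 7.5² - 15.9²)/(2·13.7·7.5) = -8.87/205.5 = -0.043163
C = arccos(-0.043163) = 92.47°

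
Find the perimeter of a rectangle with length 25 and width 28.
Perimeter = 2 * (length + width)
Perimeter = 2 * (25 + 28)
Perimeter = 2 * 53
Perimeter = 106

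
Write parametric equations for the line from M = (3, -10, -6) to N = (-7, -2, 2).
Direction vector d = N - M = (-10, 8, 8)
x = 3 - 10t, y = -10 + 8t, z = -6 + 8t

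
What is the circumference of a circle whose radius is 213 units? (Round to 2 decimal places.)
Circumference = 2 * pi * r
Circumference = 2 * pi * 213
Circumference = 1338.32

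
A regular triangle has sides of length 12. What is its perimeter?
Perimeter = number of sides * side length
Perimeter = 3 * 12
Perimeter = 36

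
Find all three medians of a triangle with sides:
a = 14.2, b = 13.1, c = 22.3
Using m_x = ½√(2y² + 2z² - x²):
m_a = ½√(2·13.1² + 2·22.3² - 14.2²) = ½√1136.16 = 16.85
m_b = ½√(2·14.2² + 2·22.3² - 13.1²) = ½√1226.25 = 17.51
m_c = ½√(2·14.2² + 2·13.1² - 22.3²) = ½√249.21 = 7.893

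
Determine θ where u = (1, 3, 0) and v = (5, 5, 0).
u·v = 20, |u|² = 10, |v|² = 50
cos θ = 20/√500 ≈ 0.8944
θ ≈ 26.57°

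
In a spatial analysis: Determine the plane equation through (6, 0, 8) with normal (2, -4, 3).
d = n·P = (2)(6) + (-4)(0) + (3)(8) = 36
Plane: 2x - 4y + 3z = 36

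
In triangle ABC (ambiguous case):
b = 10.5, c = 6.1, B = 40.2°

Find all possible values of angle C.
sin(C)/c = sin(B)/b  →  sin(C) = c·sin(B)/b = 6.1·sin(40.2°)/10.5 = 0.374980
C₁ = arcsin(0.374980) = 22.02°,  C₂ = 180° - C₁ = 157.98°
Check C₂: A = 180° - 40.2° - 157.98° = -18.18° ≤ 0, rejected
C = 22.02° (one solution)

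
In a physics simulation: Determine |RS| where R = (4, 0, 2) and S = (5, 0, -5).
d = √[(1)² + (0)² + (-7)²] = √50 = 7.071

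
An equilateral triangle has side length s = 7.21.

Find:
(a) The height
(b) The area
(a) Height h = s·√3/2 = 7.21·√3/2 = 6.244
(b) Area = (√3/4)·s² = (√3/4)·7.21² = (√3/4)·51.9841 = 22.51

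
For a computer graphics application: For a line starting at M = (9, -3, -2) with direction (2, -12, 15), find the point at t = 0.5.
P(0.5) = (9 + 2(0.5), -3 + (-12)(0.5), -2 + 15(0.5)) = (10, -9, 5.5)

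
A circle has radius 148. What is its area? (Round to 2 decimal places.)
Area = pi * r²
Area = pi * 148²
Area = pi * 21904
Area = 68813.45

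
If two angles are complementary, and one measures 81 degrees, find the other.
Complementary angles sum to 90 degrees.
Other angle = 90 - 81
Other angle = 9 degrees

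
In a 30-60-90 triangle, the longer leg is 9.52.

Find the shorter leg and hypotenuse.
In a 30-60-90 triangle, sides are in ratio 1 : √3 : 2.
Long leg = short leg·√3  →  short leg = 9.52/√3 = 5.496
Hypotenuse = 2·(short leg) = 2·9.52/√3 = 10.99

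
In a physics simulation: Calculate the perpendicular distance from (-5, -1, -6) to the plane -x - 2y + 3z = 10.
d = |(-1)(-5) + (-2)(-1) + 3(-6) - (10)| / √((-1)² + (-2)² + 3²) = 21/√14 = 5.612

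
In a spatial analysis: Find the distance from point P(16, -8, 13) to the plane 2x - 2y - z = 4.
d = |2(16) + (-2)(-8) + (-1)(13) - (4)| / √(2² + (-2)² + (-1)²) = 31/√9 = 10.33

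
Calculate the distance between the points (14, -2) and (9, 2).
Using the distance formula: d = sqrt((x₂-x₁)² + (y₂-y₁)²)
dx = 9 - 14 = -5
dy = 2 - (-2) = 4
d = sqrt((-5)² + 4²) = sqrt(25 + 16) = sqrt(41) = 6.40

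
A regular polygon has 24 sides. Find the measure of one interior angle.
Interior angle of a regular n-gon = (n-2)*180/n
Interior angle = (24-2)*180/24
Interior angle = 22*180/24
Interior angle = 3960/24
Interior angle = 165 degrees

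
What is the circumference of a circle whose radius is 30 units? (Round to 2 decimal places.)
Circumference = 2 * pi * r
Circumference = 2 * pi * 30
Circumference = 188.50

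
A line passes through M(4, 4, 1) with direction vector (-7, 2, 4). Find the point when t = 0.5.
P(0.5) = (4 + (-7)(0.5), 4 + 2(0.5), 1 + 4(0.5)) = (0.5, 5, 3)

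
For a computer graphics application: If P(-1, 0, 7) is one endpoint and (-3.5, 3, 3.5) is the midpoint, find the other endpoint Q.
Q = (2×(-3.5) - (-1), 2×3 - 0, 2×3.5 - 7) = (-6, 6, 0)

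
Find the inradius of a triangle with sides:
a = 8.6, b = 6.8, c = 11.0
s = (a+b+c)/2 = (8.6+6.8+11.0)/2 = 13.2
Area = √(s(s-a)(s-b)(s-c)) = √(13.2·4.6·6.4·2.2) = 29.2393
r = Area/s = 29.2393/13.2 = 2.215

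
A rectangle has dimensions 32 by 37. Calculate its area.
Area = length * width
Area = 32 * 37
Area = 1184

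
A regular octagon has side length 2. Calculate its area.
For a regular 8-gon with side length s = 2:
Apothem a = s / (2*tan(pi/8)) = 2 / (2*tan(pi/8)) ≈ 2.4142
Perimeter P = 8 * 2 = 16
Area = (1/2) * P * a = (1/2) * 16 * 2.4142 = 19.31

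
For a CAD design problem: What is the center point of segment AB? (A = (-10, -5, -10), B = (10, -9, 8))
Midpoint = ((-10+10)/2, (-5-9)/2, (-10+8)/2) = (0, -7, -1)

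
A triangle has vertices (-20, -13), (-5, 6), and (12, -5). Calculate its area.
Using the coordinate formula: Area = (1/2)|x₁(y₂-y₃) + x₂(y₃-y₁) + x₃(y₁-y₂)|
Area = (1/2)|(-20)(6-(-5)) + (-5)((-5)-(-13)) + 12((-13)-6)|
Area = (1/2)|(-20)*11 + (-5)*8 + 12*(-19)|
Area = (1/2)|(-220) + (-40) + (-228)|
Area = (1/2)*488 = 244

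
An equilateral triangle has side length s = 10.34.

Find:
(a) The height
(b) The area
(a) Height h = s·√3/2 = 10.34·√3/2 = 8.955
(b) Area = (√3/4)·s² = (√3/4)·10.34² = (√3/4)·106.916 = 46.3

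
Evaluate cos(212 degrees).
cos(212 degrees) = -0.848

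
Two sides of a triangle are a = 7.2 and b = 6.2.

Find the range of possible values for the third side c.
By the triangle inequality: |a - b| < c < a + b
|7.2 - 6.2| < c < 7.2 + 6.2
1 < c < 13.4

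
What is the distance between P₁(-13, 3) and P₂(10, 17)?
Using the distance formula: d = sqrt((x₂-x₁)² + (y₂-y₁)²)
dx = 10 - (-13) = 23
dy = 17 - 3 = 14
d = sqrt(23² + 14²) = sqrt(529 + 196) = sqrt(725) = 26.93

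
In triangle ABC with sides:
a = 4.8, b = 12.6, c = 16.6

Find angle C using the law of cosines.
cos(C) = (a² + b² - c²)/(2ab)
cos(C) = (4.8² + 12.6² - 16.6²)/(2·4.8·12.6) = -93.76/120.96 = -0.775132
C = arccos(-0.775132) = 140.8°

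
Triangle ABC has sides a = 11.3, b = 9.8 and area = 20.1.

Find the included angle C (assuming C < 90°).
Area = ½ab·sin(C)  →  sin(C) = 2·Area/(ab)
sin(C) = 2·20.1/(11.3·9.8) = 0.363012
C = arcsin(0.363012) = 21.29°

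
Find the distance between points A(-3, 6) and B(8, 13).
Using the distance formula: d = sqrt((x₂-x₁)² + (y₂-y₁)²)
dx = 8 - (-3) = 11
dy = 13 - 6 = 7
d = sqrt(11² + 7²) = sqrt(121 + 49) = sqrt(170) = 13.04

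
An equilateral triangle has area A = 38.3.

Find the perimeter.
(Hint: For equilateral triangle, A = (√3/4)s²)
A = (√3/4)s²  →  s² = 4A/√3 = 4·38.3/√3 = 88.4501
s = 9.40479
Perimeter = 3s = 28.21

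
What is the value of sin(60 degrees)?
sin(60 degrees) = sqrt(3)/2
Decimal approximation: 0.866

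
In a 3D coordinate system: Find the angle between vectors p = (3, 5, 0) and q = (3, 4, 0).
p·q = 29, |p|² = 34, |q|² = 25
cos θ = 29/√850 ≈ 0.9947
θ ≈ 5.906°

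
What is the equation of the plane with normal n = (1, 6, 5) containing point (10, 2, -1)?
d = n·P = (1)(10) + (6)(2) + (5)(-1) = 17
Plane: x + 6y + 5z = 17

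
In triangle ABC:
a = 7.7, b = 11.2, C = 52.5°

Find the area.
Using A = ½ab·sin(C):
A = ½·7.7·11.2·sin(52.5°) = ½·86.24·0.793353 = 34.21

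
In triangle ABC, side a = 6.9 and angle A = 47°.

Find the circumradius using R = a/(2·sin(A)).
R = a/(2·sin(A)) = 6.9/(2·sin(47°))
R = 6.9/(2·0.731354) = 6.9/1.462707 = 4.717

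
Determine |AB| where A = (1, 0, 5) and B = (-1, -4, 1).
d = √[(-2)² + (-4)² + (-4)²] = √36 = 6.0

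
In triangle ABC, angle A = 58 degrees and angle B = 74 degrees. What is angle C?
Sum of angles in a triangle = 180 degrees
Third angle = 180 - 58 - 74
Third angle = 48 degrees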